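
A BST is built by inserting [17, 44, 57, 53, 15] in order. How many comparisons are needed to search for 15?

Search path for 15: 17 -> 15
Found: True
Comparisons: 2


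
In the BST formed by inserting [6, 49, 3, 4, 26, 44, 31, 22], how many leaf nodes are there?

Tree built from: [6, 49, 3, 4, 26, 44, 31, 22]
Tree (level-order array): [6, 3, 49, None, 4, 26, None, None, None, 22, 44, None, None, 31]
Rule: A leaf has 0 children.
Per-node child counts:
  node 6: 2 child(ren)
  node 3: 1 child(ren)
  node 4: 0 child(ren)
  node 49: 1 child(ren)
  node 26: 2 child(ren)
  node 22: 0 child(ren)
  node 44: 1 child(ren)
  node 31: 0 child(ren)
Matching nodes: [4, 22, 31]
Count of leaf nodes: 3


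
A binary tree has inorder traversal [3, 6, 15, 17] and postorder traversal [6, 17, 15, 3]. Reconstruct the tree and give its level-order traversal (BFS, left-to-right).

Inorder:   [3, 6, 15, 17]
Postorder: [6, 17, 15, 3]
Algorithm: postorder visits root last, so walk postorder right-to-left;
each value is the root of the current inorder slice — split it at that
value, recurse on the right subtree first, then the left.
Recursive splits:
  root=3; inorder splits into left=[], right=[6, 15, 17]
  root=15; inorder splits into left=[6], right=[17]
  root=17; inorder splits into left=[], right=[]
  root=6; inorder splits into left=[], right=[]
Reconstructed level-order: [3, 15, 6, 17]


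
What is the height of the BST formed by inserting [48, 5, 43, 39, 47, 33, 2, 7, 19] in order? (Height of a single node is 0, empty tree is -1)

Insertion order: [48, 5, 43, 39, 47, 33, 2, 7, 19]
Tree (level-order array): [48, 5, None, 2, 43, None, None, 39, 47, 33, None, None, None, 7, None, None, 19]
Compute height bottom-up (empty subtree = -1):
  height(2) = 1 + max(-1, -1) = 0
  height(19) = 1 + max(-1, -1) = 0
  height(7) = 1 + max(-1, 0) = 1
  height(33) = 1 + max(1, -1) = 2
  height(39) = 1 + max(2, -1) = 3
  height(47) = 1 + max(-1, -1) = 0
  height(43) = 1 + max(3, 0) = 4
  height(5) = 1 + max(0, 4) = 5
  height(48) = 1 + max(5, -1) = 6
Height = 6


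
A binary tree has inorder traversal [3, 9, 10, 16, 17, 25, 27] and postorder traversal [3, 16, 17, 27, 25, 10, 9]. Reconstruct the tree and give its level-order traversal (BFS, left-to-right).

Inorder:   [3, 9, 10, 16, 17, 25, 27]
Postorder: [3, 16, 17, 27, 25, 10, 9]
Algorithm: postorder visits root last, so walk postorder right-to-left;
each value is the root of the current inorder slice — split it at that
value, recurse on the right subtree first, then the left.
Recursive splits:
  root=9; inorder splits into left=[3], right=[10, 16, 17, 25, 27]
  root=10; inorder splits into left=[], right=[16, 17, 25, 27]
  root=25; inorder splits into left=[16, 17], right=[27]
  root=27; inorder splits into left=[], right=[]
  root=17; inorder splits into left=[16], right=[]
  root=16; inorder splits into left=[], right=[]
  root=3; inorder splits into left=[], right=[]
Reconstructed level-order: [9, 3, 10, 25, 17, 27, 16]


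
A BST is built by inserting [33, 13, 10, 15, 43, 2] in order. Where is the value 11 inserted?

Starting tree (level order): [33, 13, 43, 10, 15, None, None, 2]
Insertion path: 33 -> 13 -> 10
Result: insert 11 as right child of 10
Final tree (level order): [33, 13, 43, 10, 15, None, None, 2, 11]


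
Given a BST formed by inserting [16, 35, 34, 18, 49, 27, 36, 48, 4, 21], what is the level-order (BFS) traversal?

Tree insertion order: [16, 35, 34, 18, 49, 27, 36, 48, 4, 21]
Tree (level-order array): [16, 4, 35, None, None, 34, 49, 18, None, 36, None, None, 27, None, 48, 21]
BFS from the root, enqueuing left then right child of each popped node:
  queue [16] -> pop 16, enqueue [4, 35], visited so far: [16]
  queue [4, 35] -> pop 4, enqueue [none], visited so far: [16, 4]
  queue [35] -> pop 35, enqueue [34, 49], visited so far: [16, 4, 35]
  queue [34, 49] -> pop 34, enqueue [18], visited so far: [16, 4, 35, 34]
  queue [49, 18] -> pop 49, enqueue [36], visited so far: [16, 4, 35, 34, 49]
  queue [18, 36] -> pop 18, enqueue [27], visited so far: [16, 4, 35, 34, 49, 18]
  queue [36, 27] -> pop 36, enqueue [48], visited so far: [16, 4, 35, 34, 49, 18, 36]
  queue [27, 48] -> pop 27, enqueue [21], visited so far: [16, 4, 35, 34, 49, 18, 36, 27]
  queue [48, 21] -> pop 48, enqueue [none], visited so far: [16, 4, 35, 34, 49, 18, 36, 27, 48]
  queue [21] -> pop 21, enqueue [none], visited so far: [16, 4, 35, 34, 49, 18, 36, 27, 48, 21]
Result: [16, 4, 35, 34, 49, 18, 36, 27, 48, 21]


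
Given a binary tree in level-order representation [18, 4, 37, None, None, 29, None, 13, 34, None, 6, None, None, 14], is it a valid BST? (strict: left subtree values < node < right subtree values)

Level-order array: [18, 4, 37, None, None, 29, None, 13, 34, None, 6, None, None, 14]
Validate using subtree bounds (lo, hi): at each node, require lo < value < hi,
then recurse left with hi=value and right with lo=value.
Preorder trace (stopping at first violation):
  at node 18 with bounds (-inf, +inf): OK
  at node 4 with bounds (-inf, 18): OK
  at node 37 with bounds (18, +inf): OK
  at node 29 with bounds (18, 37): OK
  at node 13 with bounds (18, 29): VIOLATION
Node 13 violates its bound: not (18 < 13 < 29).
Result: Not a valid BST


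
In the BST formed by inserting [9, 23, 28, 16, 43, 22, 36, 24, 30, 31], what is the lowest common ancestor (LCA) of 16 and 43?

Tree insertion order: [9, 23, 28, 16, 43, 22, 36, 24, 30, 31]
Tree (level-order array): [9, None, 23, 16, 28, None, 22, 24, 43, None, None, None, None, 36, None, 30, None, None, 31]
In a BST, the LCA of p=16, q=43 is the first node v on the
root-to-leaf path with p <= v <= q (go left if both < v, right if both > v).
Walk from root:
  at 9: both 16 and 43 > 9, go right
  at 23: 16 <= 23 <= 43, this is the LCA
LCA = 23


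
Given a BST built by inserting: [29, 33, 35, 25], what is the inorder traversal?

Tree insertion order: [29, 33, 35, 25]
Tree (level-order array): [29, 25, 33, None, None, None, 35]
Inorder traversal: [25, 29, 33, 35]


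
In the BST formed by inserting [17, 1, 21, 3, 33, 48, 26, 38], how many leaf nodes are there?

Tree built from: [17, 1, 21, 3, 33, 48, 26, 38]
Tree (level-order array): [17, 1, 21, None, 3, None, 33, None, None, 26, 48, None, None, 38]
Rule: A leaf has 0 children.
Per-node child counts:
  node 17: 2 child(ren)
  node 1: 1 child(ren)
  node 3: 0 child(ren)
  node 21: 1 child(ren)
  node 33: 2 child(ren)
  node 26: 0 child(ren)
  node 48: 1 child(ren)
  node 38: 0 child(ren)
Matching nodes: [3, 26, 38]
Count of leaf nodes: 3


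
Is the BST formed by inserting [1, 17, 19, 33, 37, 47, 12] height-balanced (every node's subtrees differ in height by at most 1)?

Tree (level-order array): [1, None, 17, 12, 19, None, None, None, 33, None, 37, None, 47]
Definition: a tree is height-balanced if, at every node, |h(left) - h(right)| <= 1 (empty subtree has height -1).
Bottom-up per-node check:
  node 12: h_left=-1, h_right=-1, diff=0 [OK], height=0
  node 47: h_left=-1, h_right=-1, diff=0 [OK], height=0
  node 37: h_left=-1, h_right=0, diff=1 [OK], height=1
  node 33: h_left=-1, h_right=1, diff=2 [FAIL (|-1-1|=2 > 1)], height=2
  node 19: h_left=-1, h_right=2, diff=3 [FAIL (|-1-2|=3 > 1)], height=3
  node 17: h_left=0, h_right=3, diff=3 [FAIL (|0-3|=3 > 1)], height=4
  node 1: h_left=-1, h_right=4, diff=5 [FAIL (|-1-4|=5 > 1)], height=5
Node 33 violates the condition: |-1 - 1| = 2 > 1.
Result: Not balanced


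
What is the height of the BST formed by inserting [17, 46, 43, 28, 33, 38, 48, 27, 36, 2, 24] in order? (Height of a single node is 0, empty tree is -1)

Insertion order: [17, 46, 43, 28, 33, 38, 48, 27, 36, 2, 24]
Tree (level-order array): [17, 2, 46, None, None, 43, 48, 28, None, None, None, 27, 33, 24, None, None, 38, None, None, 36]
Compute height bottom-up (empty subtree = -1):
  height(2) = 1 + max(-1, -1) = 0
  height(24) = 1 + max(-1, -1) = 0
  height(27) = 1 + max(0, -1) = 1
  height(36) = 1 + max(-1, -1) = 0
  height(38) = 1 + max(0, -1) = 1
  height(33) = 1 + max(-1, 1) = 2
  height(28) = 1 + max(1, 2) = 3
  height(43) = 1 + max(3, -1) = 4
  height(48) = 1 + max(-1, -1) = 0
  height(46) = 1 + max(4, 0) = 5
  height(17) = 1 + max(0, 5) = 6
Height = 6


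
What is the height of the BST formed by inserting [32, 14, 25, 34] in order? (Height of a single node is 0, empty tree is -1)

Insertion order: [32, 14, 25, 34]
Tree (level-order array): [32, 14, 34, None, 25]
Compute height bottom-up (empty subtree = -1):
  height(25) = 1 + max(-1, -1) = 0
  height(14) = 1 + max(-1, 0) = 1
  height(34) = 1 + max(-1, -1) = 0
  height(32) = 1 + max(1, 0) = 2
Height = 2


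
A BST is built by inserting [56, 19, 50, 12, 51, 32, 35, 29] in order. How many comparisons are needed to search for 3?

Search path for 3: 56 -> 19 -> 12
Found: False
Comparisons: 3


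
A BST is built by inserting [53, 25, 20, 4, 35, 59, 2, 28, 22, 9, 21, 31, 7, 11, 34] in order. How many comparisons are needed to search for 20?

Search path for 20: 53 -> 25 -> 20
Found: True
Comparisons: 3


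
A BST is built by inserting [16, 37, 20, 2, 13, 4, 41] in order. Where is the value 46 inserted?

Starting tree (level order): [16, 2, 37, None, 13, 20, 41, 4]
Insertion path: 16 -> 37 -> 41
Result: insert 46 as right child of 41
Final tree (level order): [16, 2, 37, None, 13, 20, 41, 4, None, None, None, None, 46]


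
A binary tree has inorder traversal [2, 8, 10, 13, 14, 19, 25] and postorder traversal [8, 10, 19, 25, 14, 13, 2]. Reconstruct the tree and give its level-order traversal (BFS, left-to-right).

Inorder:   [2, 8, 10, 13, 14, 19, 25]
Postorder: [8, 10, 19, 25, 14, 13, 2]
Algorithm: postorder visits root last, so walk postorder right-to-left;
each value is the root of the current inorder slice — split it at that
value, recurse on the right subtree first, then the left.
Recursive splits:
  root=2; inorder splits into left=[], right=[8, 10, 13, 14, 19, 25]
  root=13; inorder splits into left=[8, 10], right=[14, 19, 25]
  root=14; inorder splits into left=[], right=[19, 25]
  root=25; inorder splits into left=[19], right=[]
  root=19; inorder splits into left=[], right=[]
  root=10; inorder splits into left=[8], right=[]
  root=8; inorder splits into left=[], right=[]
Reconstructed level-order: [2, 13, 10, 14, 8, 25, 19]


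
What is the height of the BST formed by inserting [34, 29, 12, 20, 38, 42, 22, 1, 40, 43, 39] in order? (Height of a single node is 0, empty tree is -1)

Insertion order: [34, 29, 12, 20, 38, 42, 22, 1, 40, 43, 39]
Tree (level-order array): [34, 29, 38, 12, None, None, 42, 1, 20, 40, 43, None, None, None, 22, 39]
Compute height bottom-up (empty subtree = -1):
  height(1) = 1 + max(-1, -1) = 0
  height(22) = 1 + max(-1, -1) = 0
  height(20) = 1 + max(-1, 0) = 1
  height(12) = 1 + max(0, 1) = 2
  height(29) = 1 + max(2, -1) = 3
  height(39) = 1 + max(-1, -1) = 0
  height(40) = 1 + max(0, -1) = 1
  height(43) = 1 + max(-1, -1) = 0
  height(42) = 1 + max(1, 0) = 2
  height(38) = 1 + max(-1, 2) = 3
  height(34) = 1 + max(3, 3) = 4
Height = 4


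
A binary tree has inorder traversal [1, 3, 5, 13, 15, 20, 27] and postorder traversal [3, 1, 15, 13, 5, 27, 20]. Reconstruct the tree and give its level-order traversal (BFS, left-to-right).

Inorder:   [1, 3, 5, 13, 15, 20, 27]
Postorder: [3, 1, 15, 13, 5, 27, 20]
Algorithm: postorder visits root last, so walk postorder right-to-left;
each value is the root of the current inorder slice — split it at that
value, recurse on the right subtree first, then the left.
Recursive splits:
  root=20; inorder splits into left=[1, 3, 5, 13, 15], right=[27]
  root=27; inorder splits into left=[], right=[]
  root=5; inorder splits into left=[1, 3], right=[13, 15]
  root=13; inorder splits into left=[], right=[15]
  root=15; inorder splits into left=[], right=[]
  root=1; inorder splits into left=[], right=[3]
  root=3; inorder splits into left=[], right=[]
Reconstructed level-order: [20, 5, 27, 1, 13, 3, 15]


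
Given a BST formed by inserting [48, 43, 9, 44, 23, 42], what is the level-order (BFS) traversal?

Tree insertion order: [48, 43, 9, 44, 23, 42]
Tree (level-order array): [48, 43, None, 9, 44, None, 23, None, None, None, 42]
BFS from the root, enqueuing left then right child of each popped node:
  queue [48] -> pop 48, enqueue [43], visited so far: [48]
  queue [43] -> pop 43, enqueue [9, 44], visited so far: [48, 43]
  queue [9, 44] -> pop 9, enqueue [23], visited so far: [48, 43, 9]
  queue [44, 23] -> pop 44, enqueue [none], visited so far: [48, 43, 9, 44]
  queue [23] -> pop 23, enqueue [42], visited so far: [48, 43, 9, 44, 23]
  queue [42] -> pop 42, enqueue [none], visited so far: [48, 43, 9, 44, 23, 42]
Result: [48, 43, 9, 44, 23, 42]


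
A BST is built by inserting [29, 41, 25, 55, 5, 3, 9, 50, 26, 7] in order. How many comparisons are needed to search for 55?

Search path for 55: 29 -> 41 -> 55
Found: True
Comparisons: 3


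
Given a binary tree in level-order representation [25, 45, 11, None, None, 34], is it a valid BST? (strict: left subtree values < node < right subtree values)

Level-order array: [25, 45, 11, None, None, 34]
Validate using subtree bounds (lo, hi): at each node, require lo < value < hi,
then recurse left with hi=value and right with lo=value.
Preorder trace (stopping at first violation):
  at node 25 with bounds (-inf, +inf): OK
  at node 45 with bounds (-inf, 25): VIOLATION
Node 45 violates its bound: not (-inf < 45 < 25).
Result: Not a valid BST


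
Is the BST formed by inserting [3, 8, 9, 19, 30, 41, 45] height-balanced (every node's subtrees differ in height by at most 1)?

Tree (level-order array): [3, None, 8, None, 9, None, 19, None, 30, None, 41, None, 45]
Definition: a tree is height-balanced if, at every node, |h(left) - h(right)| <= 1 (empty subtree has height -1).
Bottom-up per-node check:
  node 45: h_left=-1, h_right=-1, diff=0 [OK], height=0
  node 41: h_left=-1, h_right=0, diff=1 [OK], height=1
  node 30: h_left=-1, h_right=1, diff=2 [FAIL (|-1-1|=2 > 1)], height=2
  node 19: h_left=-1, h_right=2, diff=3 [FAIL (|-1-2|=3 > 1)], height=3
  node 9: h_left=-1, h_right=3, diff=4 [FAIL (|-1-3|=4 > 1)], height=4
  node 8: h_left=-1, h_right=4, diff=5 [FAIL (|-1-4|=5 > 1)], height=5
  node 3: h_left=-1, h_right=5, diff=6 [FAIL (|-1-5|=6 > 1)], height=6
Node 30 violates the condition: |-1 - 1| = 2 > 1.
Result: Not balanced


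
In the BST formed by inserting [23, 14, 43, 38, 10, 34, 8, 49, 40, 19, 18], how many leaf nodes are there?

Tree built from: [23, 14, 43, 38, 10, 34, 8, 49, 40, 19, 18]
Tree (level-order array): [23, 14, 43, 10, 19, 38, 49, 8, None, 18, None, 34, 40]
Rule: A leaf has 0 children.
Per-node child counts:
  node 23: 2 child(ren)
  node 14: 2 child(ren)
  node 10: 1 child(ren)
  node 8: 0 child(ren)
  node 19: 1 child(ren)
  node 18: 0 child(ren)
  node 43: 2 child(ren)
  node 38: 2 child(ren)
  node 34: 0 child(ren)
  node 40: 0 child(ren)
  node 49: 0 child(ren)
Matching nodes: [8, 18, 34, 40, 49]
Count of leaf nodes: 5


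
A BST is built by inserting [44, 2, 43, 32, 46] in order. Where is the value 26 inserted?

Starting tree (level order): [44, 2, 46, None, 43, None, None, 32]
Insertion path: 44 -> 2 -> 43 -> 32
Result: insert 26 as left child of 32
Final tree (level order): [44, 2, 46, None, 43, None, None, 32, None, 26]


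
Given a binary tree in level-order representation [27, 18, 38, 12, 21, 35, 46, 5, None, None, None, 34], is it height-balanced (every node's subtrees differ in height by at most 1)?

Tree (level-order array): [27, 18, 38, 12, 21, 35, 46, 5, None, None, None, 34]
Definition: a tree is height-balanced if, at every node, |h(left) - h(right)| <= 1 (empty subtree has height -1).
Bottom-up per-node check:
  node 5: h_left=-1, h_right=-1, diff=0 [OK], height=0
  node 12: h_left=0, h_right=-1, diff=1 [OK], height=1
  node 21: h_left=-1, h_right=-1, diff=0 [OK], height=0
  node 18: h_left=1, h_right=0, diff=1 [OK], height=2
  node 34: h_left=-1, h_right=-1, diff=0 [OK], height=0
  node 35: h_left=0, h_right=-1, diff=1 [OK], height=1
  node 46: h_left=-1, h_right=-1, diff=0 [OK], height=0
  node 38: h_left=1, h_right=0, diff=1 [OK], height=2
  node 27: h_left=2, h_right=2, diff=0 [OK], height=3
All nodes satisfy the balance condition.
Result: Balanced


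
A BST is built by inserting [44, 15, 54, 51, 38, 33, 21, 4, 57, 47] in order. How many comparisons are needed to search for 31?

Search path for 31: 44 -> 15 -> 38 -> 33 -> 21
Found: False
Comparisons: 5


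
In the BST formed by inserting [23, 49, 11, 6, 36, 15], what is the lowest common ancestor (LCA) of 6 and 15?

Tree insertion order: [23, 49, 11, 6, 36, 15]
Tree (level-order array): [23, 11, 49, 6, 15, 36]
In a BST, the LCA of p=6, q=15 is the first node v on the
root-to-leaf path with p <= v <= q (go left if both < v, right if both > v).
Walk from root:
  at 23: both 6 and 15 < 23, go left
  at 11: 6 <= 11 <= 15, this is the LCA
LCA = 11


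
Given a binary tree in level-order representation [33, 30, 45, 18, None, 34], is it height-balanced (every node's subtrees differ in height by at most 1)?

Tree (level-order array): [33, 30, 45, 18, None, 34]
Definition: a tree is height-balanced if, at every node, |h(left) - h(right)| <= 1 (empty subtree has height -1).
Bottom-up per-node check:
  node 18: h_left=-1, h_right=-1, diff=0 [OK], height=0
  node 30: h_left=0, h_right=-1, diff=1 [OK], height=1
  node 34: h_left=-1, h_right=-1, diff=0 [OK], height=0
  node 45: h_left=0, h_right=-1, diff=1 [OK], height=1
  node 33: h_left=1, h_right=1, diff=0 [OK], height=2
All nodes satisfy the balance condition.
Result: Balanced


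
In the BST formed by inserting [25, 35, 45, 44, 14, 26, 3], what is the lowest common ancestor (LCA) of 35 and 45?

Tree insertion order: [25, 35, 45, 44, 14, 26, 3]
Tree (level-order array): [25, 14, 35, 3, None, 26, 45, None, None, None, None, 44]
In a BST, the LCA of p=35, q=45 is the first node v on the
root-to-leaf path with p <= v <= q (go left if both < v, right if both > v).
Walk from root:
  at 25: both 35 and 45 > 25, go right
  at 35: 35 <= 35 <= 45, this is the LCA
LCA = 35


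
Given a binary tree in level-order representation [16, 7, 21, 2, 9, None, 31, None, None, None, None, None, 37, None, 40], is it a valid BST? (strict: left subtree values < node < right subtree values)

Level-order array: [16, 7, 21, 2, 9, None, 31, None, None, None, None, None, 37, None, 40]
Validate using subtree bounds (lo, hi): at each node, require lo < value < hi,
then recurse left with hi=value and right with lo=value.
Preorder trace (stopping at first violation):
  at node 16 with bounds (-inf, +inf): OK
  at node 7 with bounds (-inf, 16): OK
  at node 2 with bounds (-inf, 7): OK
  at node 9 with bounds (7, 16): OK
  at node 21 with bounds (16, +inf): OK
  at node 31 with bounds (21, +inf): OK
  at node 37 with bounds (31, +inf): OK
  at node 40 with bounds (37, +inf): OK
No violation found at any node.
Result: Valid BST


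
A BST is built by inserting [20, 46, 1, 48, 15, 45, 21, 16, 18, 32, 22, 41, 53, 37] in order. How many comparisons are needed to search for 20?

Search path for 20: 20
Found: True
Comparisons: 1


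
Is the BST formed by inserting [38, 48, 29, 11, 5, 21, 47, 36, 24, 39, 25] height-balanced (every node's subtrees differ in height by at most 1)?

Tree (level-order array): [38, 29, 48, 11, 36, 47, None, 5, 21, None, None, 39, None, None, None, None, 24, None, None, None, 25]
Definition: a tree is height-balanced if, at every node, |h(left) - h(right)| <= 1 (empty subtree has height -1).
Bottom-up per-node check:
  node 5: h_left=-1, h_right=-1, diff=0 [OK], height=0
  node 25: h_left=-1, h_right=-1, diff=0 [OK], height=0
  node 24: h_left=-1, h_right=0, diff=1 [OK], height=1
  node 21: h_left=-1, h_right=1, diff=2 [FAIL (|-1-1|=2 > 1)], height=2
  node 11: h_left=0, h_right=2, diff=2 [FAIL (|0-2|=2 > 1)], height=3
  node 36: h_left=-1, h_right=-1, diff=0 [OK], height=0
  node 29: h_left=3, h_right=0, diff=3 [FAIL (|3-0|=3 > 1)], height=4
  node 39: h_left=-1, h_right=-1, diff=0 [OK], height=0
  node 47: h_left=0, h_right=-1, diff=1 [OK], height=1
  node 48: h_left=1, h_right=-1, diff=2 [FAIL (|1--1|=2 > 1)], height=2
  node 38: h_left=4, h_right=2, diff=2 [FAIL (|4-2|=2 > 1)], height=5
Node 21 violates the condition: |-1 - 1| = 2 > 1.
Result: Not balanced


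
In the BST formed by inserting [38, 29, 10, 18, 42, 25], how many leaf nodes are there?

Tree built from: [38, 29, 10, 18, 42, 25]
Tree (level-order array): [38, 29, 42, 10, None, None, None, None, 18, None, 25]
Rule: A leaf has 0 children.
Per-node child counts:
  node 38: 2 child(ren)
  node 29: 1 child(ren)
  node 10: 1 child(ren)
  node 18: 1 child(ren)
  node 25: 0 child(ren)
  node 42: 0 child(ren)
Matching nodes: [25, 42]
Count of leaf nodes: 2


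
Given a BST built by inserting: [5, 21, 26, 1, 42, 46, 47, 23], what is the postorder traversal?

Tree insertion order: [5, 21, 26, 1, 42, 46, 47, 23]
Tree (level-order array): [5, 1, 21, None, None, None, 26, 23, 42, None, None, None, 46, None, 47]
Postorder traversal: [1, 23, 47, 46, 42, 26, 21, 5]


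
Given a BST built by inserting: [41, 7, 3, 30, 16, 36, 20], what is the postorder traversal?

Tree insertion order: [41, 7, 3, 30, 16, 36, 20]
Tree (level-order array): [41, 7, None, 3, 30, None, None, 16, 36, None, 20]
Postorder traversal: [3, 20, 16, 36, 30, 7, 41]


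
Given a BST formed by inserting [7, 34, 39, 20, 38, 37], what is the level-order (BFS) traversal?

Tree insertion order: [7, 34, 39, 20, 38, 37]
Tree (level-order array): [7, None, 34, 20, 39, None, None, 38, None, 37]
BFS from the root, enqueuing left then right child of each popped node:
  queue [7] -> pop 7, enqueue [34], visited so far: [7]
  queue [34] -> pop 34, enqueue [20, 39], visited so far: [7, 34]
  queue [20, 39] -> pop 20, enqueue [none], visited so far: [7, 34, 20]
  queue [39] -> pop 39, enqueue [38], visited so far: [7, 34, 20, 39]
  queue [38] -> pop 38, enqueue [37], visited so far: [7, 34, 20, 39, 38]
  queue [37] -> pop 37, enqueue [none], visited so far: [7, 34, 20, 39, 38, 37]
Result: [7, 34, 20, 39, 38, 37]


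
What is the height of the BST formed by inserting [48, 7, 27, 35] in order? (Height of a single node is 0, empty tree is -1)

Insertion order: [48, 7, 27, 35]
Tree (level-order array): [48, 7, None, None, 27, None, 35]
Compute height bottom-up (empty subtree = -1):
  height(35) = 1 + max(-1, -1) = 0
  height(27) = 1 + max(-1, 0) = 1
  height(7) = 1 + max(-1, 1) = 2
  height(48) = 1 + max(2, -1) = 3
Height = 3


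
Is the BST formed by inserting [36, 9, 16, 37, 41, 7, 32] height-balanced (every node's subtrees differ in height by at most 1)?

Tree (level-order array): [36, 9, 37, 7, 16, None, 41, None, None, None, 32]
Definition: a tree is height-balanced if, at every node, |h(left) - h(right)| <= 1 (empty subtree has height -1).
Bottom-up per-node check:
  node 7: h_left=-1, h_right=-1, diff=0 [OK], height=0
  node 32: h_left=-1, h_right=-1, diff=0 [OK], height=0
  node 16: h_left=-1, h_right=0, diff=1 [OK], height=1
  node 9: h_left=0, h_right=1, diff=1 [OK], height=2
  node 41: h_left=-1, h_right=-1, diff=0 [OK], height=0
  node 37: h_left=-1, h_right=0, diff=1 [OK], height=1
  node 36: h_left=2, h_right=1, diff=1 [OK], height=3
All nodes satisfy the balance condition.
Result: Balanced


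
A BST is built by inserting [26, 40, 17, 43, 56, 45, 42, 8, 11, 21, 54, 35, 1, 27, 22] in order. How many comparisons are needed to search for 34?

Search path for 34: 26 -> 40 -> 35 -> 27
Found: False
Comparisons: 4


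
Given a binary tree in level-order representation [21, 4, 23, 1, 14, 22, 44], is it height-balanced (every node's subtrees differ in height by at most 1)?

Tree (level-order array): [21, 4, 23, 1, 14, 22, 44]
Definition: a tree is height-balanced if, at every node, |h(left) - h(right)| <= 1 (empty subtree has height -1).
Bottom-up per-node check:
  node 1: h_left=-1, h_right=-1, diff=0 [OK], height=0
  node 14: h_left=-1, h_right=-1, diff=0 [OK], height=0
  node 4: h_left=0, h_right=0, diff=0 [OK], height=1
  node 22: h_left=-1, h_right=-1, diff=0 [OK], height=0
  node 44: h_left=-1, h_right=-1, diff=0 [OK], height=0
  node 23: h_left=0, h_right=0, diff=0 [OK], height=1
  node 21: h_left=1, h_right=1, diff=0 [OK], height=2
All nodes satisfy the balance condition.
Result: Balanced


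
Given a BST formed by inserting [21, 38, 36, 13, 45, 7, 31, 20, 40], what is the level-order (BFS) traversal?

Tree insertion order: [21, 38, 36, 13, 45, 7, 31, 20, 40]
Tree (level-order array): [21, 13, 38, 7, 20, 36, 45, None, None, None, None, 31, None, 40]
BFS from the root, enqueuing left then right child of each popped node:
  queue [21] -> pop 21, enqueue [13, 38], visited so far: [21]
  queue [13, 38] -> pop 13, enqueue [7, 20], visited so far: [21, 13]
  queue [38, 7, 20] -> pop 38, enqueue [36, 45], visited so far: [21, 13, 38]
  queue [7, 20, 36, 45] -> pop 7, enqueue [none], visited so far: [21, 13, 38, 7]
  queue [20, 36, 45] -> pop 20, enqueue [none], visited so far: [21, 13, 38, 7, 20]
  queue [36, 45] -> pop 36, enqueue [31], visited so far: [21, 13, 38, 7, 20, 36]
  queue [45, 31] -> pop 45, enqueue [40], visited so far: [21, 13, 38, 7, 20, 36, 45]
  queue [31, 40] -> pop 31, enqueue [none], visited so far: [21, 13, 38, 7, 20, 36, 45, 31]
  queue [40] -> pop 40, enqueue [none], visited so far: [21, 13, 38, 7, 20, 36, 45, 31, 40]
Result: [21, 13, 38, 7, 20, 36, 45, 31, 40]


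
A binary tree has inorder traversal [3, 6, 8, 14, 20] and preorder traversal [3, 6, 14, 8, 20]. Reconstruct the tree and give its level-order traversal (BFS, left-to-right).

Inorder:  [3, 6, 8, 14, 20]
Preorder: [3, 6, 14, 8, 20]
Algorithm: preorder visits root first, so consume preorder in order;
for each root, split the current inorder slice at that value into
left-subtree inorder and right-subtree inorder, then recurse.
Recursive splits:
  root=3; inorder splits into left=[], right=[6, 8, 14, 20]
  root=6; inorder splits into left=[], right=[8, 14, 20]
  root=14; inorder splits into left=[8], right=[20]
  root=8; inorder splits into left=[], right=[]
  root=20; inorder splits into left=[], right=[]
Reconstructed level-order: [3, 6, 14, 8, 20]


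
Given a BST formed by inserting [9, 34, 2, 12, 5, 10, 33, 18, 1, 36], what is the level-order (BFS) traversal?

Tree insertion order: [9, 34, 2, 12, 5, 10, 33, 18, 1, 36]
Tree (level-order array): [9, 2, 34, 1, 5, 12, 36, None, None, None, None, 10, 33, None, None, None, None, 18]
BFS from the root, enqueuing left then right child of each popped node:
  queue [9] -> pop 9, enqueue [2, 34], visited so far: [9]
  queue [2, 34] -> pop 2, enqueue [1, 5], visited so far: [9, 2]
  queue [34, 1, 5] -> pop 34, enqueue [12, 36], visited so far: [9, 2, 34]
  queue [1, 5, 12, 36] -> pop 1, enqueue [none], visited so far: [9, 2, 34, 1]
  queue [5, 12, 36] -> pop 5, enqueue [none], visited so far: [9, 2, 34, 1, 5]
  queue [12, 36] -> pop 12, enqueue [10, 33], visited so far: [9, 2, 34, 1, 5, 12]
  queue [36, 10, 33] -> pop 36, enqueue [none], visited so far: [9, 2, 34, 1, 5, 12, 36]
  queue [10, 33] -> pop 10, enqueue [none], visited so far: [9, 2, 34, 1, 5, 12, 36, 10]
  queue [33] -> pop 33, enqueue [18], visited so far: [9, 2, 34, 1, 5, 12, 36, 10, 33]
  queue [18] -> pop 18, enqueue [none], visited so far: [9, 2, 34, 1, 5, 12, 36, 10, 33, 18]
Result: [9, 2, 34, 1, 5, 12, 36, 10, 33, 18]


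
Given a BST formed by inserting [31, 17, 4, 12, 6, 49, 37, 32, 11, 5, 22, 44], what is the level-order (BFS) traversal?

Tree insertion order: [31, 17, 4, 12, 6, 49, 37, 32, 11, 5, 22, 44]
Tree (level-order array): [31, 17, 49, 4, 22, 37, None, None, 12, None, None, 32, 44, 6, None, None, None, None, None, 5, 11]
BFS from the root, enqueuing left then right child of each popped node:
  queue [31] -> pop 31, enqueue [17, 49], visited so far: [31]
  queue [17, 49] -> pop 17, enqueue [4, 22], visited so far: [31, 17]
  queue [49, 4, 22] -> pop 49, enqueue [37], visited so far: [31, 17, 49]
  queue [4, 22, 37] -> pop 4, enqueue [12], visited so far: [31, 17, 49, 4]
  queue [22, 37, 12] -> pop 22, enqueue [none], visited so far: [31, 17, 49, 4, 22]
  queue [37, 12] -> pop 37, enqueue [32, 44], visited so far: [31, 17, 49, 4, 22, 37]
  queue [12, 32, 44] -> pop 12, enqueue [6], visited so far: [31, 17, 49, 4, 22, 37, 12]
  queue [32, 44, 6] -> pop 32, enqueue [none], visited so far: [31, 17, 49, 4, 22, 37, 12, 32]
  queue [44, 6] -> pop 44, enqueue [none], visited so far: [31, 17, 49, 4, 22, 37, 12, 32, 44]
  queue [6] -> pop 6, enqueue [5, 11], visited so far: [31, 17, 49, 4, 22, 37, 12, 32, 44, 6]
  queue [5, 11] -> pop 5, enqueue [none], visited so far: [31, 17, 49, 4, 22, 37, 12, 32, 44, 6, 5]
  queue [11] -> pop 11, enqueue [none], visited so far: [31, 17, 49, 4, 22, 37, 12, 32, 44, 6, 5, 11]
Result: [31, 17, 49, 4, 22, 37, 12, 32, 44, 6, 5, 11]


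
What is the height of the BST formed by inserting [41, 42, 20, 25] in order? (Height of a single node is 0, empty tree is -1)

Insertion order: [41, 42, 20, 25]
Tree (level-order array): [41, 20, 42, None, 25]
Compute height bottom-up (empty subtree = -1):
  height(25) = 1 + max(-1, -1) = 0
  height(20) = 1 + max(-1, 0) = 1
  height(42) = 1 + max(-1, -1) = 0
  height(41) = 1 + max(1, 0) = 2
Height = 2


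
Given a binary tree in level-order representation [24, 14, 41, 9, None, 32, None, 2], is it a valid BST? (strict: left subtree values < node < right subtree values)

Level-order array: [24, 14, 41, 9, None, 32, None, 2]
Validate using subtree bounds (lo, hi): at each node, require lo < value < hi,
then recurse left with hi=value and right with lo=value.
Preorder trace (stopping at first violation):
  at node 24 with bounds (-inf, +inf): OK
  at node 14 with bounds (-inf, 24): OK
  at node 9 with bounds (-inf, 14): OK
  at node 2 with bounds (-inf, 9): OK
  at node 41 with bounds (24, +inf): OK
  at node 32 with bounds (24, 41): OK
No violation found at any node.
Result: Valid BST


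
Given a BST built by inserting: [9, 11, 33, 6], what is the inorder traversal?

Tree insertion order: [9, 11, 33, 6]
Tree (level-order array): [9, 6, 11, None, None, None, 33]
Inorder traversal: [6, 9, 11, 33]


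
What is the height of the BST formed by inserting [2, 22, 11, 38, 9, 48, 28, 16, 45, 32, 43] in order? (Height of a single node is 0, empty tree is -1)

Insertion order: [2, 22, 11, 38, 9, 48, 28, 16, 45, 32, 43]
Tree (level-order array): [2, None, 22, 11, 38, 9, 16, 28, 48, None, None, None, None, None, 32, 45, None, None, None, 43]
Compute height bottom-up (empty subtree = -1):
  height(9) = 1 + max(-1, -1) = 0
  height(16) = 1 + max(-1, -1) = 0
  height(11) = 1 + max(0, 0) = 1
  height(32) = 1 + max(-1, -1) = 0
  height(28) = 1 + max(-1, 0) = 1
  height(43) = 1 + max(-1, -1) = 0
  height(45) = 1 + max(0, -1) = 1
  height(48) = 1 + max(1, -1) = 2
  height(38) = 1 + max(1, 2) = 3
  height(22) = 1 + max(1, 3) = 4
  height(2) = 1 + max(-1, 4) = 5
Height = 5


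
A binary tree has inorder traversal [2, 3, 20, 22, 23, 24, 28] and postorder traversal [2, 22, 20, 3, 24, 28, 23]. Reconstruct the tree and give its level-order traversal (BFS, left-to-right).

Inorder:   [2, 3, 20, 22, 23, 24, 28]
Postorder: [2, 22, 20, 3, 24, 28, 23]
Algorithm: postorder visits root last, so walk postorder right-to-left;
each value is the root of the current inorder slice — split it at that
value, recurse on the right subtree first, then the left.
Recursive splits:
  root=23; inorder splits into left=[2, 3, 20, 22], right=[24, 28]
  root=28; inorder splits into left=[24], right=[]
  root=24; inorder splits into left=[], right=[]
  root=3; inorder splits into left=[2], right=[20, 22]
  root=20; inorder splits into left=[], right=[22]
  root=22; inorder splits into left=[], right=[]
  root=2; inorder splits into left=[], right=[]
Reconstructed level-order: [23, 3, 28, 2, 20, 24, 22]


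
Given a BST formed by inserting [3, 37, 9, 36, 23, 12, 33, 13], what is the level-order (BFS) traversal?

Tree insertion order: [3, 37, 9, 36, 23, 12, 33, 13]
Tree (level-order array): [3, None, 37, 9, None, None, 36, 23, None, 12, 33, None, 13]
BFS from the root, enqueuing left then right child of each popped node:
  queue [3] -> pop 3, enqueue [37], visited so far: [3]
  queue [37] -> pop 37, enqueue [9], visited so far: [3, 37]
  queue [9] -> pop 9, enqueue [36], visited so far: [3, 37, 9]
  queue [36] -> pop 36, enqueue [23], visited so far: [3, 37, 9, 36]
  queue [23] -> pop 23, enqueue [12, 33], visited so far: [3, 37, 9, 36, 23]
  queue [12, 33] -> pop 12, enqueue [13], visited so far: [3, 37, 9, 36, 23, 12]
  queue [33, 13] -> pop 33, enqueue [none], visited so far: [3, 37, 9, 36, 23, 12, 33]
  queue [13] -> pop 13, enqueue [none], visited so far: [3, 37, 9, 36, 23, 12, 33, 13]
Result: [3, 37, 9, 36, 23, 12, 33, 13]


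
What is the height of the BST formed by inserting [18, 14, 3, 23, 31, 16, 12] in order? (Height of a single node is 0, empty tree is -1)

Insertion order: [18, 14, 3, 23, 31, 16, 12]
Tree (level-order array): [18, 14, 23, 3, 16, None, 31, None, 12]
Compute height bottom-up (empty subtree = -1):
  height(12) = 1 + max(-1, -1) = 0
  height(3) = 1 + max(-1, 0) = 1
  height(16) = 1 + max(-1, -1) = 0
  height(14) = 1 + max(1, 0) = 2
  height(31) = 1 + max(-1, -1) = 0
  height(23) = 1 + max(-1, 0) = 1
  height(18) = 1 + max(2, 1) = 3
Height = 3


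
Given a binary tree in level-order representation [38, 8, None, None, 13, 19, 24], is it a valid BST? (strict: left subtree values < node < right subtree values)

Level-order array: [38, 8, None, None, 13, 19, 24]
Validate using subtree bounds (lo, hi): at each node, require lo < value < hi,
then recurse left with hi=value and right with lo=value.
Preorder trace (stopping at first violation):
  at node 38 with bounds (-inf, +inf): OK
  at node 8 with bounds (-inf, 38): OK
  at node 13 with bounds (8, 38): OK
  at node 19 with bounds (8, 13): VIOLATION
Node 19 violates its bound: not (8 < 19 < 13).
Result: Not a valid BST


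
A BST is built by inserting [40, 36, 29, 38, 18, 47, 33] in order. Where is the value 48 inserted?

Starting tree (level order): [40, 36, 47, 29, 38, None, None, 18, 33]
Insertion path: 40 -> 47
Result: insert 48 as right child of 47
Final tree (level order): [40, 36, 47, 29, 38, None, 48, 18, 33]


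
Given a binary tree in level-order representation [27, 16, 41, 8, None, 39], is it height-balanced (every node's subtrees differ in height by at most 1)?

Tree (level-order array): [27, 16, 41, 8, None, 39]
Definition: a tree is height-balanced if, at every node, |h(left) - h(right)| <= 1 (empty subtree has height -1).
Bottom-up per-node check:
  node 8: h_left=-1, h_right=-1, diff=0 [OK], height=0
  node 16: h_left=0, h_right=-1, diff=1 [OK], height=1
  node 39: h_left=-1, h_right=-1, diff=0 [OK], height=0
  node 41: h_left=0, h_right=-1, diff=1 [OK], height=1
  node 27: h_left=1, h_right=1, diff=0 [OK], height=2
All nodes satisfy the balance condition.
Result: Balanced


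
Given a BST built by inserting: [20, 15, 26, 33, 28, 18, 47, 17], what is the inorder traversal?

Tree insertion order: [20, 15, 26, 33, 28, 18, 47, 17]
Tree (level-order array): [20, 15, 26, None, 18, None, 33, 17, None, 28, 47]
Inorder traversal: [15, 17, 18, 20, 26, 28, 33, 47]


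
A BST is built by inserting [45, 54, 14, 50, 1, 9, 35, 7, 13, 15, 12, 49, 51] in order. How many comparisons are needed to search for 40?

Search path for 40: 45 -> 14 -> 35
Found: False
Comparisons: 3


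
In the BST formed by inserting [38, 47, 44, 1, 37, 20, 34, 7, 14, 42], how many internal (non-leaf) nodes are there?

Tree built from: [38, 47, 44, 1, 37, 20, 34, 7, 14, 42]
Tree (level-order array): [38, 1, 47, None, 37, 44, None, 20, None, 42, None, 7, 34, None, None, None, 14]
Rule: An internal node has at least one child.
Per-node child counts:
  node 38: 2 child(ren)
  node 1: 1 child(ren)
  node 37: 1 child(ren)
  node 20: 2 child(ren)
  node 7: 1 child(ren)
  node 14: 0 child(ren)
  node 34: 0 child(ren)
  node 47: 1 child(ren)
  node 44: 1 child(ren)
  node 42: 0 child(ren)
Matching nodes: [38, 1, 37, 20, 7, 47, 44]
Count of internal (non-leaf) nodes: 7


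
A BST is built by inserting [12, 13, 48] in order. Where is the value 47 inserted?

Starting tree (level order): [12, None, 13, None, 48]
Insertion path: 12 -> 13 -> 48
Result: insert 47 as left child of 48
Final tree (level order): [12, None, 13, None, 48, 47]


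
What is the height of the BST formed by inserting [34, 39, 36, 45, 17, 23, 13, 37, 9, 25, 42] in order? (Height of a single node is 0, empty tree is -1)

Insertion order: [34, 39, 36, 45, 17, 23, 13, 37, 9, 25, 42]
Tree (level-order array): [34, 17, 39, 13, 23, 36, 45, 9, None, None, 25, None, 37, 42]
Compute height bottom-up (empty subtree = -1):
  height(9) = 1 + max(-1, -1) = 0
  height(13) = 1 + max(0, -1) = 1
  height(25) = 1 + max(-1, -1) = 0
  height(23) = 1 + max(-1, 0) = 1
  height(17) = 1 + max(1, 1) = 2
  height(37) = 1 + max(-1, -1) = 0
  height(36) = 1 + max(-1, 0) = 1
  height(42) = 1 + max(-1, -1) = 0
  height(45) = 1 + max(0, -1) = 1
  height(39) = 1 + max(1, 1) = 2
  height(34) = 1 + max(2, 2) = 3
Height = 3


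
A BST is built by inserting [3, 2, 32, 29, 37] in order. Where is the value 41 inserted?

Starting tree (level order): [3, 2, 32, None, None, 29, 37]
Insertion path: 3 -> 32 -> 37
Result: insert 41 as right child of 37
Final tree (level order): [3, 2, 32, None, None, 29, 37, None, None, None, 41]


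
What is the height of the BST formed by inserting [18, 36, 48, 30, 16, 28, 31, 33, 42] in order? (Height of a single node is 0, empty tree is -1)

Insertion order: [18, 36, 48, 30, 16, 28, 31, 33, 42]
Tree (level-order array): [18, 16, 36, None, None, 30, 48, 28, 31, 42, None, None, None, None, 33]
Compute height bottom-up (empty subtree = -1):
  height(16) = 1 + max(-1, -1) = 0
  height(28) = 1 + max(-1, -1) = 0
  height(33) = 1 + max(-1, -1) = 0
  height(31) = 1 + max(-1, 0) = 1
  height(30) = 1 + max(0, 1) = 2
  height(42) = 1 + max(-1, -1) = 0
  height(48) = 1 + max(0, -1) = 1
  height(36) = 1 + max(2, 1) = 3
  height(18) = 1 + max(0, 3) = 4
Height = 4


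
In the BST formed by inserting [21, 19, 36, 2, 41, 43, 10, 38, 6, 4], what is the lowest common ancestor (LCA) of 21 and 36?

Tree insertion order: [21, 19, 36, 2, 41, 43, 10, 38, 6, 4]
Tree (level-order array): [21, 19, 36, 2, None, None, 41, None, 10, 38, 43, 6, None, None, None, None, None, 4]
In a BST, the LCA of p=21, q=36 is the first node v on the
root-to-leaf path with p <= v <= q (go left if both < v, right if both > v).
Walk from root:
  at 21: 21 <= 21 <= 36, this is the LCA
LCA = 21


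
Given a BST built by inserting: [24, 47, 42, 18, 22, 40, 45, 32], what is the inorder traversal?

Tree insertion order: [24, 47, 42, 18, 22, 40, 45, 32]
Tree (level-order array): [24, 18, 47, None, 22, 42, None, None, None, 40, 45, 32]
Inorder traversal: [18, 22, 24, 32, 40, 42, 45, 47]


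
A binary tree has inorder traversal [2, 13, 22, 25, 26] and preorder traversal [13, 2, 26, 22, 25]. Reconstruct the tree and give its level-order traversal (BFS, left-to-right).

Inorder:  [2, 13, 22, 25, 26]
Preorder: [13, 2, 26, 22, 25]
Algorithm: preorder visits root first, so consume preorder in order;
for each root, split the current inorder slice at that value into
left-subtree inorder and right-subtree inorder, then recurse.
Recursive splits:
  root=13; inorder splits into left=[2], right=[22, 25, 26]
  root=2; inorder splits into left=[], right=[]
  root=26; inorder splits into left=[22, 25], right=[]
  root=22; inorder splits into left=[], right=[25]
  root=25; inorder splits into left=[], right=[]
Reconstructed level-order: [13, 2, 26, 22, 25]


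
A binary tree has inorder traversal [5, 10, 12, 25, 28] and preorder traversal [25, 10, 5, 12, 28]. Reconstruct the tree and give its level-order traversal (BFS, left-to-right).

Inorder:  [5, 10, 12, 25, 28]
Preorder: [25, 10, 5, 12, 28]
Algorithm: preorder visits root first, so consume preorder in order;
for each root, split the current inorder slice at that value into
left-subtree inorder and right-subtree inorder, then recurse.
Recursive splits:
  root=25; inorder splits into left=[5, 10, 12], right=[28]
  root=10; inorder splits into left=[5], right=[12]
  root=5; inorder splits into left=[], right=[]
  root=12; inorder splits into left=[], right=[]
  root=28; inorder splits into left=[], right=[]
Reconstructed level-order: [25, 10, 28, 5, 12]
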